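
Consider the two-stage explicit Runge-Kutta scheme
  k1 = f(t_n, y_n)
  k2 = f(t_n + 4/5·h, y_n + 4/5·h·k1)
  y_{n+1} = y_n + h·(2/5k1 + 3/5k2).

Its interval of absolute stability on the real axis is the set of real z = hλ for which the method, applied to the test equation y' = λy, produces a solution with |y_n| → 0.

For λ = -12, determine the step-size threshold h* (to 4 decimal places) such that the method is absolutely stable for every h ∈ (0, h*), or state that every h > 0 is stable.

With y'=λy (z=hλ):
  k1=λy_n ⇒ h·k1=z·y_n;  k2=λ(1+4/5z)y_n ⇒ h·k2=z(1+4/5z)y_n
  y_{n+1}/y_n = 1 + 2/5z + 3/5z(1+4/5z) = 1 + z + 12/25z²
  Hence R(z) = 1 + z + 12/25z².

Boundary: |R(x)|=1, x<0.
x=-0.9: |R|=0.4888
R=1: x+12/25x²=0 ⇒ x=−25/12=-2.0833; min R=1−1/(4·12/25)=0.4792>−1
Confirm numerically:
  x=-1.884: |R|=0.81974 <1
  x=-1.863: |R|=0.80297 <1
  x=-1.861: |R|=0.80139 <1
  x=-1.776: |R|=0.73800 <1
  x=-2.497: |R|=1.49580 >1
  x=-2.139: |R|=1.05715 >1
Stable set (-2.0833, 0).

(-2.0833,0); λ=-12 ⇒ h* = (25/12)/12 = 0.1736.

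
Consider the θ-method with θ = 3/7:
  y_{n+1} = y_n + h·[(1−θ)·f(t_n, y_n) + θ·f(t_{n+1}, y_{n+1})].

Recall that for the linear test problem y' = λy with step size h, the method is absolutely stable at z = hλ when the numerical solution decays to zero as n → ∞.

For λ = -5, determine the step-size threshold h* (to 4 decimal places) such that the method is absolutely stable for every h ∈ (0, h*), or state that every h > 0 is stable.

On y'=λy, z=hλ:
  y_{n+1} = y_n + z·[4/7·y_n + 3/7·y_{n+1}] ⇒ (1 − 3/7z)y_{n+1} = (1 + 4/7z)y_n
  ⇒ R(z) = (1 + 4/7z)/(1 − 3/7z).

Find x<0 with |R(x)|<1.
x=-1: |R|=0.3000
R=−1: 1+4/7x = −1+3/7x ⇒ -1/7x=2 ⇒ x=2/(-1/7)=-14.0000
Confirm numerically:
  x=-11.468: |R|=0.93885 <1
  x=-9.520: |R|=0.87402 <1
  x=-8.665: |R|=0.83831 <1
  x=-6.428: |R|=0.71192 <1
  x=-14.587: |R|=1.01156 >1
  x=-14.398: |R|=1.00793 >1
  x=-14.089: |R|=1.00181 >1
Stable set (-14.0000, 0).

(-14.0000,0); λ=-5 ⇒ h* = (14)/5 = 2.8000.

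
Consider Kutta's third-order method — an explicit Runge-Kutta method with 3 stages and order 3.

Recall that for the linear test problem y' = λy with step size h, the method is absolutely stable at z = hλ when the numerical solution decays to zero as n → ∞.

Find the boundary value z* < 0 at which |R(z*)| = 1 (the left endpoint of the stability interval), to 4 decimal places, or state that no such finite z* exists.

left endpoint -2.5127.

On y'=λy, z=hλ:
  order 3, 3-stage ⇒ R(z)=1+z+z^2/2+z^3/6
  (e.g. R(-1.1)=0.28317, |R|=0.28317)

Need |R(x)|<1, x<0.
x=-1.1: |R|=0.2832
|R(-2.6)|=1.1493 |R(-1.32)|=0.1679 |R(-1.14)|=0.2629
Bisect:
  x_lo=-3.0999 |R|=2.2600  x_hi=-0.3208 |R|=0.7252
  mid=-1.71035 |R|=0.08158 →hi
  mid=-2.40514 |R|=0.83163 →hi
  mid=-2.75254 |R|=1.44005 →lo
  mid=-2.57884 |R|=1.11202 →lo
  mid=-2.49199 |R|=0.96620 →hi
  mid=-2.53542 |R|=1.03766 →lo
  mid=-2.51370 |R|=1.00158 →lo
  mid=-2.50285 |R|=0.98380 →hi
  mid=-2.50827 |R|=0.99266 →hi
  ...
  [-2.51285,-2.51269] ⇒ x*=-2.5127
Interval (-2.5127, 0).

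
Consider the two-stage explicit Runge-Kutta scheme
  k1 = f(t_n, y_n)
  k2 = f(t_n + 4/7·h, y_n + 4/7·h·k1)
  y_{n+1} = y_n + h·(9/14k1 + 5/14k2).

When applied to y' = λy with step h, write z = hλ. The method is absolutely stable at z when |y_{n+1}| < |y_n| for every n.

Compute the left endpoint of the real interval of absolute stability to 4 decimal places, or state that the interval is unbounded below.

Test eqn y'=λy, z=hλ:
  k1=λy_n ⇒ h·k1=z·y_n;  k2=λ(1+4/7z)y_n ⇒ h·k2=z(1+4/7z)y_n
  y_{n+1}/y_n = 1 + 9/14z + 5/14z(1+4/7z) = 1 + z + 10/49z²
  R(z) = 1 + z + 10/49z².

Solve |R(x)|<1 on ℝ⁻.
x=-1.31: |R|=0.0402
R=1: x+10/49x²=0 ⇒ x=−49/10=-4.9000; min R=1−1/(4·10/49)=-0.2250>−1
Confirm numerically:
  x=-4.033: |R|=0.28641 <1
  x=-3.719: |R|=0.10365 <1
  x=-3.243: |R|=0.09666 <1
  x=-3.115: |R|=0.13475 <1
  x=-5.095: |R|=1.20276 >1
  x=-4.976: |R|=1.07718 >1
So |R|<1 on (-4.9000, 0).

z* = -4.9000.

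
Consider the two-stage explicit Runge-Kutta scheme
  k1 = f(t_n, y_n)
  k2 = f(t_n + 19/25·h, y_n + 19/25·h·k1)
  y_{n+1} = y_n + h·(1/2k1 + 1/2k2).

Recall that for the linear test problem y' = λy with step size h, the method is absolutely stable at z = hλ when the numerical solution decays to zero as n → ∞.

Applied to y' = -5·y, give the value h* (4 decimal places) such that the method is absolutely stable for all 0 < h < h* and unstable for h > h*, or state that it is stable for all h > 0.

(-2.6316,0); λ=-5 ⇒ h* = (50/19)/5 = 0.5263.

Set f=λy, z=hλ:
  k1=λy_n ⇒ h·k1=z·y_n;  k2=λ(1+19/25z)y_n ⇒ h·k2=z(1+19/25z)y_n
  y_{n+1}/y_n = 1 + 1/2z + 1/2z(1+19/25z) = 1 + z + 19/50z²
  R(z) = 1 + z + 19/50z².

Need |R(x)|<1, x<0.
x=-1.69: |R|=0.3953
R=1: x+19/50x²=0 ⇒ x=−50/19=-2.6316; min R=1−1/(4·19/50)=0.3421>−1
Confirm numerically:
  x=-1.779: |R|=0.42364 <1
  x=-1.766: |R|=0.41913 <1
  x=-1.487: |R|=0.35324 <1
  x=-3.163: |R|=1.63874 >1
  x=-3.040: |R|=1.47181 >1
  x=-3.002: |R|=1.42256 >1
Stable set (-2.6316, 0).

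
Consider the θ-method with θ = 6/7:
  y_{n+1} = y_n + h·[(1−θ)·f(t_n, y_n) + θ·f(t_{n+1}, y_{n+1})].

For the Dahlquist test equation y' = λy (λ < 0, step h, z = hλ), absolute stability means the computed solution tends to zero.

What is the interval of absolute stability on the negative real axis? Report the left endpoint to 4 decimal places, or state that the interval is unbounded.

unbounded; (−∞, 0).

On y'=λy, z=hλ:
  y_{n+1} = y_n + z·[1/7·y_n + 6/7·y_{n+1}] ⇒ (1 − 6/7z)y_{n+1} = (1 + 1/7z)y_n
  R(z) = (1 + 1/7z)/(1 − 6/7z).

Find x<0 with |R(x)|<1.
x=-1.2: |R|=0.4085
x=-2: |R|=0.2632
x=-10: |R|=0.0448
x=-100: |R|=0.1532
θ=6/7≥1/2 ⇒ |1+1/7x|<|1−6/7x| ∀x<0 ⇒ interval (−∞,0).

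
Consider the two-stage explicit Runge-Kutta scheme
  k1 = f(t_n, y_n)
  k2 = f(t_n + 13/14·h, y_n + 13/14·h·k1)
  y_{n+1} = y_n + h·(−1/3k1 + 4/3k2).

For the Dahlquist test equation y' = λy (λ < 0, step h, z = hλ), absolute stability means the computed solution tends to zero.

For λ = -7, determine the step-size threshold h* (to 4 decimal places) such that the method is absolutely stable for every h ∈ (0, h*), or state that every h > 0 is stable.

With y'=λy (z=hλ):
  k1=λy_n ⇒ h·k1=z·y_n;  k2=λ(1+13/14z)y_n ⇒ h·k2=z(1+13/14z)y_n
  y_{n+1}/y_n = 1 − 1/3z + 4/3z(1+13/14z) = 1 + z + 26/21z²
  so R(z) = 1 + z + 26/21z².

Boundary: |R(x)|=1, x<0.
x=-1.17: |R|=1.5248
R=1: x+26/21x²=0 ⇒ x=−21/26=-0.8077; min R=1−1/(4·26/21)=0.7981>−1
Confirm numerically:
  x=-0.703: |R|=0.90888 <1
  x=-0.499: |R|=0.80929 <1
  x=-0.489: |R|=0.80705 <1
  x=-0.973: |R|=1.19914 >1
  x=-0.882: |R|=1.08114 >1
  x=-0.866: |R|=1.06252 >1
So |R|<1 on (-0.8077, 0).

(-0.8077,0); λ=-7 ⇒ h* = (21/26)/7 = 0.1154.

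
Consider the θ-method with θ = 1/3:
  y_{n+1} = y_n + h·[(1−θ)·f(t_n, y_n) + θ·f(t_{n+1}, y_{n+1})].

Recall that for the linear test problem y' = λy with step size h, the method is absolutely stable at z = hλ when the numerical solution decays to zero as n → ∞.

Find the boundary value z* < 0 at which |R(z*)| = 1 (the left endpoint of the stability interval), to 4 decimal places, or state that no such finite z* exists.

left endpoint -6.0000.

Test eqn y'=λy, z=hλ:
  y_{n+1} = y_n + z·[2/3·y_n + 1/3·y_{n+1}] ⇒ (1 − 1/3z)y_{n+1} = (1 + 2/3z)y_n
  R(z) = (1 + 2/3z)/(1 − 1/3z).

Need |R(x)|<1, x<0.
x=-1.36: |R|=0.0642
R=−1: 1+2/3x = −1+1/3x ⇒ -1/3x=2 ⇒ x=2/(-1/3)=-6.0000
Confirm numerically:
  x=-5.613: |R|=0.95507 <1
  x=-4.992: |R|=0.87387 <1
  x=-2.528: |R|=0.37192 <1
  x=-6.443: |R|=1.04691 >1
  x=-6.122: |R|=1.01337 >1
So |R|<1 on (-6.0000, 0).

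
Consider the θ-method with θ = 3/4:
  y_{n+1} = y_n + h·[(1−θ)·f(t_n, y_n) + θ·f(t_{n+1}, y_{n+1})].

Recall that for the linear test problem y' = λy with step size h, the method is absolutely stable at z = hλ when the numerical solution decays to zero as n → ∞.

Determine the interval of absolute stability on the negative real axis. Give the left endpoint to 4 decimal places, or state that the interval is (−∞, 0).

Set f=λy, z=hλ:
  y_{n+1} = y_n + z·[1/4·y_n + 3/4·y_{n+1}] ⇒ (1 − 3/4z)y_{n+1} = (1 + 1/4z)y_n
  R(z) = (1 + 1/4z)/(1 − 3/4z).

Need |R(x)|<1, x<0.
x=-1.63: |R|=0.2666
x=-2: |R|=0.2000
x=-10: |R|=0.1765
x=-100: |R|=0.3158
θ=3/4≥1/2 ⇒ |1+1/4x|<|1−3/4x| ∀x<0 ⇒ interval (−∞,0).

interval (−∞, 0).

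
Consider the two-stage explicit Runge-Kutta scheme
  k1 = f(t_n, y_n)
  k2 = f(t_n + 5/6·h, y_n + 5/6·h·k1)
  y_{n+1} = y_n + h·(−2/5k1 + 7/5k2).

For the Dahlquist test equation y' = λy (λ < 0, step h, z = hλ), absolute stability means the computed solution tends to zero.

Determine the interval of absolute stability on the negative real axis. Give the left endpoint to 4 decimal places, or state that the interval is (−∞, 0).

With y'=λy (z=hλ):
  k1=λy_n ⇒ h·k1=z·y_n;  k2=λ(1+5/6z)y_n ⇒ h·k2=z(1+5/6z)y_n
  y_{n+1}/y_n = 1 − 2/5z + 7/5z(1+5/6z) = 1 + z + 7/6z²
  ⇒ R(z) = 1 + z + 7/6z².

Need |R(x)|<1, x<0.
x=-1.1: |R|=1.3117
R=1: x+7/6x²=0 ⇒ x=−6/7=-0.8571; min R=1−1/(4·7/6)=0.7857>−1
Confirm numerically:
  x=-0.836: |R|=0.97938 <1
  x=-0.578: |R|=0.81176 <1
  x=-0.523: |R|=0.79612 <1
  x=-0.348: |R|=0.79329 <1
  x=-1.317: |R|=1.70657 >1
  x=-1.264: |R|=1.59998 >1
  x=-1.140: |R|=1.37620 >1
So |R|<1 on (-0.8571, 0).

(-0.8571, 0).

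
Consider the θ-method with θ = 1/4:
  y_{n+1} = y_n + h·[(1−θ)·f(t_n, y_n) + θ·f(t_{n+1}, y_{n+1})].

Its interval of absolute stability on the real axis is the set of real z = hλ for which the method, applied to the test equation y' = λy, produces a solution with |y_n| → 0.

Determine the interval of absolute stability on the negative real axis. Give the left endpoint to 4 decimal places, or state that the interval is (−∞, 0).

Test eqn y'=λy, z=hλ:
  y_{n+1} = y_n + z·[3/4·y_n + 1/4·y_{n+1}] ⇒ (1 − 1/4z)y_{n+1} = (1 + 3/4z)y_n
  Hence R(z) = (1 + 3/4z)/(1 − 1/4z).

Need |R(x)|<1, x<0.
x=-1.3: |R|=0.0189
R=−1: 1+3/4x = −1+1/4x ⇒ -1/2x=2 ⇒ x=2/(-1/2)=-4.0000
Confirm numerically:
  x=-3.566: |R|=0.88528 <1
  x=-3.416: |R|=0.84250 <1
  x=-3.398: |R|=0.83725 <1
  x=-2.420: |R|=0.50779 <1
  x=-4.389: |R|=1.09274 >1
  x=-4.274: |R|=1.06623 >1
  x=-4.125: |R|=1.03077 >1
So |R|<1 on (-4.0000, 0).

(-4.0000, 0).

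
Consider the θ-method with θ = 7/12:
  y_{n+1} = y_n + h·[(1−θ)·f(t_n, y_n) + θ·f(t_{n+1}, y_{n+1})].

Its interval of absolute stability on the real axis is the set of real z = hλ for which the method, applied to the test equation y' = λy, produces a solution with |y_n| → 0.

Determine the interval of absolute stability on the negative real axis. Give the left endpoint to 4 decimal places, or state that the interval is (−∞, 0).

With y'=λy (z=hλ):
  y_{n+1} = y_n + z·[5/12·y_n + 7/12·y_{n+1}] ⇒ (1 − 7/12z)y_{n+1} = (1 + 5/12z)y_n
  ⇒ R(z) = (1 + 5/12z)/(1 − 7/12z).

Boundary: |R(x)|=1, x<0.
x=-0.61: |R|=0.5501
x=-2: |R|=0.0769
x=-10: |R|=0.4634
x=-100: |R|=0.6854
θ=7/12≥1/2 ⇒ |1+5/12x|<|1−7/12x| ∀x<0 ⇒ stable on all of ℝ⁻.

(−∞, 0) — no finite endpoint.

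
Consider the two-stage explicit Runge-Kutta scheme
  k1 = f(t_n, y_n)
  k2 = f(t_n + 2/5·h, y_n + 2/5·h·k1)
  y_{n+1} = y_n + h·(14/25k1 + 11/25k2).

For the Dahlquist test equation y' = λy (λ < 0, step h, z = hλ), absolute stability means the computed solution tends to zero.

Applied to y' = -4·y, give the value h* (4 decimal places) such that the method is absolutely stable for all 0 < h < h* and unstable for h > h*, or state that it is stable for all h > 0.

(-5.6818,0); λ=-4 ⇒ h* = (125/22)/4 = 1.4205.

Test eqn y'=λy, z=hλ:
  k1=λy_n ⇒ h·k1=z·y_n;  k2=λ(1+2/5z)y_n ⇒ h·k2=z(1+2/5z)y_n
  y_{n+1}/y_n = 1 + 14/25z + 11/25z(1+2/5z) = 1 + z + 22/125z²
  Hence R(z) = 1 + z + 22/125z².

Solve |R(x)|<1 on ℝ⁻.
x=-1.53: |R|=0.1180
R=1: x+22/125x²=0 ⇒ x=−125/22=-5.6818; min R=1−1/(4·22/125)=-0.4205>−1
Confirm numerically:
  x=-5.597: |R|=0.91645 <1
  x=-5.054: |R|=0.44155 <1
  x=-2.496: |R|=0.39952 <1
  x=-5.994: |R|=1.32933 >1
  x=-5.804: |R|=1.12481 >1
Interval (-5.6818, 0).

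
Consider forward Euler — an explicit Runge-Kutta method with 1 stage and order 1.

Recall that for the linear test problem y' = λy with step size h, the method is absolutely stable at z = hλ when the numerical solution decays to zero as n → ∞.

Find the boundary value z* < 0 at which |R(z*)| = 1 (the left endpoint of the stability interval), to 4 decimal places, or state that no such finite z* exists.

On y'=λy, z=hλ:
  order 1, 1-stage ⇒ R(z)=1+z
  (e.g. R(-1.52)=-0.52000, |R|=0.52000)

Boundary: |R(x)|=1, x<0.
x=-1.52: |R|=0.5200
|R(-1.68)|=0.6800 |R(-1.55)|=0.5500 |R(-1.13)|=0.1300
Bisect:
  x_lo=-2.7021 |R|=1.7021  x_hi=-0.3262 |R|=0.6738
  mid=-1.51416 |R|=0.51416 →hi
  mid=-2.10813 |R|=1.10813 →lo
  mid=-1.81115 |R|=0.81115 →hi
  mid=-1.95964 |R|=0.95964 →hi
  mid=-2.03388 |R|=1.03388 →lo
  mid=-1.99676 |R|=0.99676 →hi
  mid=-2.01532 |R|=1.01532 →lo
  mid=-2.00604 |R|=1.00604 →lo
  mid=-2.00140 |R|=1.00140 →lo
  mid=-1.99908 |R|=0.99908 →hi
  ...
  [-2.00009,-1.99995] ⇒ x*=-2.0000
Interval (-2.0000, 0).

z* = -2.0000.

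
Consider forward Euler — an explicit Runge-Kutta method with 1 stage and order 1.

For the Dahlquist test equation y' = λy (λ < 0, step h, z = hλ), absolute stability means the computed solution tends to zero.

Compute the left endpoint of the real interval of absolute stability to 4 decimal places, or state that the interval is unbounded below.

On y'=λy, z=hλ:
  order 1, 1-stage ⇒ R(z)=1+z
  (e.g. R(-0.84)=0.16000, |R|=0.16000)

Need |R(x)|<1, x<0.
x=-0.84: |R|=0.1600
|R(-1.88)|=0.8800 |R(-1.58)|=0.5800
Bisect:
  x_lo=-2.6755 |R|=1.6755  x_hi=-0.3592 |R|=0.6408
  mid=-1.51734 |R|=0.51734 →hi
  mid=-2.09643 |R|=1.09643 →lo
  mid=-1.80688 |R|=0.80688 →hi
  mid=-1.95165 |R|=0.95165 →hi
  mid=-2.02404 |R|=1.02404 →lo
  mid=-1.98785 |R|=0.98785 →hi
  mid=-2.00594 |R|=1.00594 →lo
  mid=-1.99690 |R|=0.99690 →hi
  mid=-2.00142 |R|=1.00142 →lo
  ...
  [-2.00001,-1.99986] ⇒ x*=-2.0000
Interval (-2.0000, 0).

z* = -2.0000.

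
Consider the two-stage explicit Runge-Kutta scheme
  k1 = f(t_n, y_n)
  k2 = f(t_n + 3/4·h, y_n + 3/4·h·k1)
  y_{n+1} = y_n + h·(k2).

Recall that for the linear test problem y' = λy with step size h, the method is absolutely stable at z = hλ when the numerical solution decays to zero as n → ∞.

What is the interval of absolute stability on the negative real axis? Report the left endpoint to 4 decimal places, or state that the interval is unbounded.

On y'=λy, z=hλ:
  k1=λy_n ⇒ h·k1=z·y_n;  k2=λ(1+3/4z)y_n ⇒ h·k2=z(1+3/4z)y_n
  y_{n+1}/y_n = 1 + z(1+3/4z) = 1 + z + 3/4z²
  Hence R(z) = 1 + z + 3/4z².

Need |R(x)|<1, x<0.
x=-1.05: |R|=0.7769
R=1: x+3/4x²=0 ⇒ x=−4/3=-1.3333; min R=1−1/(4·3/4)=0.6667>−1
Confirm numerically:
  x=-1.117: |R|=0.81877 <1
  x=-1.007: |R|=0.75354 <1
  x=-0.644: |R|=0.66705 <1
  x=-0.600: |R|=0.67000 <1
  x=-1.684: |R|=1.44289 >1
  x=-1.568: |R|=1.27597 >1
  x=-1.359: |R|=1.02616 >1
Stable set (-1.3333, 0).

(-1.3333, 0).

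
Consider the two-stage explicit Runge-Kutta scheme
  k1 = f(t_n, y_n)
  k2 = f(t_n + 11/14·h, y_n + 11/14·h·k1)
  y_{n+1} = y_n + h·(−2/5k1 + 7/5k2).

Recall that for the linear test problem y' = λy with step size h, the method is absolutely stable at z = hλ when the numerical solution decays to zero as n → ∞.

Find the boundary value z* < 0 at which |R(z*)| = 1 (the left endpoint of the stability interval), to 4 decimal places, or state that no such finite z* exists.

z* = -0.9091.

Test eqn y'=λy, z=hλ:
  k1=λy_n ⇒ h·k1=z·y_n;  k2=λ(1+11/14z)y_n ⇒ h·k2=z(1+11/14z)y_n
  y_{n+1}/y_n = 1 − 2/5z + 7/5z(1+11/14z) = 1 + z + 11/10z²
  R(z) = 1 + z + 11/10z².

Solve |R(x)|<1 on ℝ⁻.
x=-0.44: |R|=0.7730
R=1: x+11/10x²=0 ⇒ x=−10/11=-0.9091; min R=1−1/(4·11/10)=0.7727>−1
Confirm numerically:
  x=-0.831: |R|=0.92862 <1
  x=-0.820: |R|=0.91964 <1
  x=-0.697: |R|=0.83739 <1
  x=-1.474: |R|=1.91594 >1
  x=-1.384: |R|=1.72300 >1
  x=-1.094: |R|=1.22252 >1
So |R|<1 on (-0.9091, 0).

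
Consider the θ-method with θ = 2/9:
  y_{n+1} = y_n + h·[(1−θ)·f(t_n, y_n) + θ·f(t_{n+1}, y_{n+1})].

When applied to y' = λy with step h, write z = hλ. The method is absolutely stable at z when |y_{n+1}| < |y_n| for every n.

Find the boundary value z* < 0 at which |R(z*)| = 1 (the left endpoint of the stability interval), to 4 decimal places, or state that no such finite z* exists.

z* = -3.6000.

Set f=λy, z=hλ:
  y_{n+1} = y_n + z·[7/9·y_n + 2/9·y_{n+1}] ⇒ (1 − 2/9z)y_{n+1} = (1 + 7/9z)y_n
  R(z) = (1 + 7/9z)/(1 − 2/9z).

Solve |R(x)|<1 on ℝ⁻.
x=-1.6: |R|=0.1803
R=−1: 1+7/9x = −1+2/9x ⇒ -5/9x=2 ⇒ x=2/(-5/9)=-3.6000
Confirm numerically:
  x=-3.008: |R|=0.80288 <1
  x=-2.619: |R|=0.65550 <1
  x=-2.286: |R|=0.51592 <1
  x=-1.929: |R|=0.35021 <1
  x=-4.114: |R|=1.14918 >1
  x=-4.090: |R|=1.14261 >1
  x=-3.768: |R|=1.05080 >1
Interval (-3.6000, 0).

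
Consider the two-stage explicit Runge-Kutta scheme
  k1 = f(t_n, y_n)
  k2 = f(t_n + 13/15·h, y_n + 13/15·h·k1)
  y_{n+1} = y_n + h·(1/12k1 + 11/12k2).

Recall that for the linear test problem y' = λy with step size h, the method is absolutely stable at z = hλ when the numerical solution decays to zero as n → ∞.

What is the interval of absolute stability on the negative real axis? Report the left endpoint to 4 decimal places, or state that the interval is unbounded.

With y'=λy (z=hλ):
  k1=λy_n ⇒ h·k1=z·y_n;  k2=λ(1+13/15z)y_n ⇒ h·k2=z(1+13/15z)y_n
  y_{n+1}/y_n = 1 + 1/12z + 11/12z(1+13/15z) = 1 + z + 143/180z²
  Hence R(z) = 1 + z + 143/180z².

Find x<0 with |R(x)|<1.
x=-1.59: |R|=1.4184
R=1: x+143/180x²=0 ⇒ x=−180/143=-1.2587; min R=1−1/(4·143/180)=0.6853>−1
Confirm numerically:
  x=-0.845: |R|=0.72225 <1
  x=-0.781: |R|=0.70358 <1
  x=-0.561: |R|=0.68903 <1
  x=-1.657: |R|=1.52427 >1
  x=-1.464: |R|=1.23873 >1
  x=-1.336: |R|=1.08200 >1
So |R|<1 on (-1.2587, 0).

z∈(-1.2587,0).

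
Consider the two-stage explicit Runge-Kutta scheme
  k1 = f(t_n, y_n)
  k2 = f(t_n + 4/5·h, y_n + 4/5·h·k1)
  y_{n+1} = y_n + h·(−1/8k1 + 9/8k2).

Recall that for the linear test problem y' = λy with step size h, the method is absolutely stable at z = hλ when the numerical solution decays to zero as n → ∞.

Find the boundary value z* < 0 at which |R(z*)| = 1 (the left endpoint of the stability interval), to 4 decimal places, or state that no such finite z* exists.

z* = -1.1111.

With y'=λy (z=hλ):
  k1=λy_n ⇒ h·k1=z·y_n;  k2=λ(1+4/5z)y_n ⇒ h·k2=z(1+4/5z)y_n
  y_{n+1}/y_n = 1 − 1/8z + 9/8z(1+4/5z) = 1 + z + 9/10z²
  ⇒ R(z) = 1 + z + 9/10z².

Solve |R(x)|<1 on ℝ⁻.
x=-0.39: |R|=0.7469
R=1: x+9/10x²=0 ⇒ x=−10/9=-1.1111; min R=1−1/(4·9/10)=0.7222>−1
Confirm numerically:
  x=-0.926: |R|=0.84573 <1
  x=-0.791: |R|=0.77211 <1
  x=-0.783: |R|=0.76878 <1
  x=-0.447: |R|=0.73283 <1
  x=-1.433: |R|=1.41514 >1
  x=-1.380: |R|=1.33396 >1
  x=-1.366: |R|=1.31336 >1
Stable set (-1.1111, 0).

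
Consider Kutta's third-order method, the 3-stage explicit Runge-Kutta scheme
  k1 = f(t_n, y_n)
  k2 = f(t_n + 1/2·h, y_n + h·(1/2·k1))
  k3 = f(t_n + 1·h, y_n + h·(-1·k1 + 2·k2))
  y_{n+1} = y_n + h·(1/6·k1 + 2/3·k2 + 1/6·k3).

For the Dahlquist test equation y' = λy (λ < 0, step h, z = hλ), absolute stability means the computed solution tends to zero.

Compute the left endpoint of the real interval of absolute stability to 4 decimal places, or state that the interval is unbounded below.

Test eqn y'=λy, z=hλ:
  order 3, 3-stage ⇒ R(z)=1+z+z^2/2+z^3/6
  (e.g. R(-0.99)=0.33833, |R|=0.33833)

Need |R(x)|<1, x<0.
x=-0.99: |R|=0.3383
|R(-2.27)|=0.6431 |R(-2.19)|=0.5425 |R(-1.88)|=0.2202
Bisect:
  x_lo=-3.3341 |R|=2.9532  x_hi=-0.2075 |R|=0.8126
  mid=-1.77081 |R|=0.12840 →hi
  mid=-2.55247 |R|=1.06652 →lo
  mid=-2.16164 |R|=0.50874 →hi
  mid=-2.35705 |R|=0.76172 →hi
  mid=-2.45476 |R|=0.90717 →hi
  mid=-2.50361 |R|=0.98505 →hi
  mid=-2.52804 |R|=1.02533 →lo
  mid=-2.51583 |R|=1.00508 →lo
  mid=-2.50972 |R|=0.99504 →hi
  ...
  [-2.51277,-2.51258] ⇒ x*=-2.5127
Interval (-2.5127, 0).

z* = -2.5127.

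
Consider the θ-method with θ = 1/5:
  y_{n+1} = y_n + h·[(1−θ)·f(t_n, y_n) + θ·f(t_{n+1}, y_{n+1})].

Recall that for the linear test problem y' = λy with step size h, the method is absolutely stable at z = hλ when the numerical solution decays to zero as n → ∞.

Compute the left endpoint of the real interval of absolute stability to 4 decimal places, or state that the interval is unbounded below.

Set f=λy, z=hλ:
  y_{n+1} = y_n + z·[4/5·y_n + 1/5·y_{n+1}] ⇒ (1 − 1/5z)y_{n+1} = (1 + 4/5z)y_n
  Hence R(z) = (1 + 4/5z)/(1 − 1/5z).

Find x<0 with |R(x)|<1.
x=-1.06: |R|=0.1254
R=−1: 1+4/5x = −1+1/5x ⇒ -3/5x=2 ⇒ x=2/(-3/5)=-3.3333
Confirm numerically:
  x=-2.703: |R|=0.75451 <1
  x=-2.672: |R|=0.74140 <1
  x=-1.450: |R|=0.12403 <1
  x=-1.408: |R|=0.09863 <1
  x=-3.893: |R|=1.18880 >1
  x=-3.364: |R|=1.01100 >1
So |R|<1 on (-3.3333, 0).

z* = -3.3333.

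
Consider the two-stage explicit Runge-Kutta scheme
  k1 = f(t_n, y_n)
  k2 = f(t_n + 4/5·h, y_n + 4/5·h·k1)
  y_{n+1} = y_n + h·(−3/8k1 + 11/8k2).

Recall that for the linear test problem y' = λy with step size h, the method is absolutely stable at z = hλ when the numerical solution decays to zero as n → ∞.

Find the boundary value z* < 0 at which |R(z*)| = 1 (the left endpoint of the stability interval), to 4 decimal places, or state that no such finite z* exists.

Set f=λy, z=hλ:
  k1=λy_n ⇒ h·k1=z·y_n;  k2=λ(1+4/5z)y_n ⇒ h·k2=z(1+4/5z)y_n
  y_{n+1}/y_n = 1 − 3/8z + 11/8z(1+4/5z) = 1 + z + 11/10z²
  so R(z) = 1 + z + 11/10z².

Solve |R(x)|<1 on ℝ⁻.
x=-0.47: |R|=0.7730
R=1: x+11/10x²=0 ⇒ x=−10/11=-0.9091; min R=1−1/(4·11/10)=0.7727>−1
Confirm numerically:
  x=-0.820: |R|=0.91964 <1
  x=-0.600: |R|=0.79600 <1
  x=-0.569: |R|=0.78714 <1
  x=-1.371: |R|=1.69661 >1
  x=-0.930: |R|=1.02139 >1
Stable set (-0.9091, 0).

left endpoint -0.9091.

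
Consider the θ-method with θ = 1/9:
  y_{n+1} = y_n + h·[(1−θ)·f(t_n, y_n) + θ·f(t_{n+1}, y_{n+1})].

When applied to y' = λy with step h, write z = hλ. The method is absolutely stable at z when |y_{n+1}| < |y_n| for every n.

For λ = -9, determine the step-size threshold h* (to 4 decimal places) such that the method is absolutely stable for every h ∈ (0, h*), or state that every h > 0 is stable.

(-2.5714,0); λ=-9 ⇒ h* = (18/7)/9 = 0.2857.

With y'=λy (z=hλ):
  y_{n+1} = y_n + z·[8/9·y_n + 1/9·y_{n+1}] ⇒ (1 − 1/9z)y_{n+1} = (1 + 8/9z)y_n
  R(z) = (1 + 8/9z)/(1 − 1/9z).

Find x<0 with |R(x)|<1.
x=-0.98: |R|=0.1162
R=−1: 1+8/9x = −1+1/9x ⇒ -7/9x=2 ⇒ x=2/(-7/9)=-2.5714
Confirm numerically:
  x=-2.513: |R|=0.96447 <1
  x=-2.494: |R|=0.95284 <1
  x=-1.279: |R|=0.11986 <1
  x=-1.163: |R|=0.02991 <1
  x=-3.072: |R|=1.29026 >1
  x=-2.960: |R|=1.22742 >1
  x=-2.750: |R|=1.10638 >1
Interval (-2.5714, 0).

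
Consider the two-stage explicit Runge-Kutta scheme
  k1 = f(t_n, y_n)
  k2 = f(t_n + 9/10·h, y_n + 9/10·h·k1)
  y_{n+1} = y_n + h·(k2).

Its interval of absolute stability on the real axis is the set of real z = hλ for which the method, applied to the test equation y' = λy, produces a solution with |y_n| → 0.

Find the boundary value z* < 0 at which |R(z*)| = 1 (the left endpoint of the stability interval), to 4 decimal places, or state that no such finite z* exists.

On y'=λy, z=hλ:
  k1=λy_n ⇒ h·k1=z·y_n;  k2=λ(1+9/10z)y_n ⇒ h·k2=z(1+9/10z)y_n
  y_{n+1}/y_n = 1 + z(1+9/10z) = 1 + z + 9/10z²
  so R(z) = 1 + z + 9/10z².

Solve |R(x)|<1 on ℝ⁻.
x=-1.42: |R|=1.3948
R=1: x+9/10x²=0 ⇒ x=−10/9=-1.1111; min R=1−1/(4·9/10)=0.7222>−1
Confirm numerically:
  x=-1.000: |R|=0.90000 <1
  x=-0.926: |R|=0.84573 <1
  x=-0.758: |R|=0.75911 <1
  x=-0.523: |R|=0.72318 <1
  x=-1.410: |R|=1.37929 >1
  x=-1.261: |R|=1.17011 >1
  x=-1.178: |R|=1.07092 >1
Interval (-1.1111, 0).

left endpoint -1.1111.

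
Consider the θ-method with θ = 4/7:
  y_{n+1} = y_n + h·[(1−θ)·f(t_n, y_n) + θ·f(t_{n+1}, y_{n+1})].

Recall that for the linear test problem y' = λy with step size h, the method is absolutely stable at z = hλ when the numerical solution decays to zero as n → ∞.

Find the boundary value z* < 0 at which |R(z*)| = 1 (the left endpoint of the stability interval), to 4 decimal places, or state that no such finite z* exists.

With y'=λy (z=hλ):
  y_{n+1} = y_n + z·[3/7·y_n + 4/7·y_{n+1}] ⇒ (1 − 4/7z)y_{n+1} = (1 + 3/7z)y_n
  so R(z) = (1 + 3/7z)/(1 − 4/7z).

Solve |R(x)|<1 on ℝ⁻.
x=-0.34: |R|=0.7153
x=-2: |R|=0.0667
x=-10: |R|=0.4894
x=-100: |R|=0.7199
θ=4/7≥1/2 ⇒ |1+3/7x|<|1−4/7x| ∀x<0 ⇒ interval (−∞,0).

interval (−∞, 0).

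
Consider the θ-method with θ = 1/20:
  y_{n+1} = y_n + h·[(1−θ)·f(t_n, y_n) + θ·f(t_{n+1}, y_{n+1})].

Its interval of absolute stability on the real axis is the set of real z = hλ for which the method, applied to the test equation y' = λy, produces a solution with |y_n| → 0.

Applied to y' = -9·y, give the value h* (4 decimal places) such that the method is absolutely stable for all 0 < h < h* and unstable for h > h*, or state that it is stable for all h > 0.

(-2.2222,0); λ=-9 ⇒ h* = (20/9)/9 = 0.2469.

Test eqn y'=λy, z=hλ:
  y_{n+1} = y_n + z·[19/20·y_n + 1/20·y_{n+1}] ⇒ (1 − 1/20z)y_{n+1} = (1 + 19/20z)y_n
  R(z) = (1 + 19/20z)/(1 − 1/20z).

Find x<0 with |R(x)|<1.
x=-1.48: |R|=0.3780
R=−1: 1+19/20x = −1+1/20x ⇒ -9/10x=2 ⇒ x=2/(-9/10)=-2.2222
Confirm numerically:
  x=-2.189: |R|=0.97305 <1
  x=-1.917: |R|=0.74933 <1
  x=-1.642: |R|=0.51742 <1
  x=-1.398: |R|=0.30666 <1
  x=-2.686: |R|=1.36798 >1
  x=-2.523: |R|=1.24038 >1
  x=-2.322: |R|=1.08046 >1
So |R|<1 on (-2.2222, 0).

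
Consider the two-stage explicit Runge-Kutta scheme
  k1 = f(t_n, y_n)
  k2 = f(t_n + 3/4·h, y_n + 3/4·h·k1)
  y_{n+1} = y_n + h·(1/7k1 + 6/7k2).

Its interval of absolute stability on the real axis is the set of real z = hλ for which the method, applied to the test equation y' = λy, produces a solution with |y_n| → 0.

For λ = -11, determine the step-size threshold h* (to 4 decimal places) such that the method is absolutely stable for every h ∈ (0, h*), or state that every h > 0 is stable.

(-1.5556,0); λ=-11 ⇒ h* = (14/9)/11 = 0.1414.

Test eqn y'=λy, z=hλ:
  k1=λy_n ⇒ h·k1=z·y_n;  k2=λ(1+3/4z)y_n ⇒ h·k2=z(1+3/4z)y_n
  y_{n+1}/y_n = 1 + 1/7z + 6/7z(1+3/4z) = 1 + z + 9/14z²
  ⇒ R(z) = 1 + z + 9/14z².

Find x<0 with |R(x)|<1.
x=-1.78: |R|=1.2568
R=1: x+9/14x²=0 ⇒ x=−14/9=-1.5556; min R=1−1/(4·9/14)=0.6111>−1
Confirm numerically:
  x=-1.468: |R|=0.91737 <1
  x=-0.920: |R|=0.62411 <1
  x=-0.844: |R|=0.61393 <1
  x=-2.058: |R|=1.66473 >1
  x=-1.991: |R|=1.55734 >1
  x=-1.936: |R|=1.47349 >1
So |R|<1 on (-1.5556, 0).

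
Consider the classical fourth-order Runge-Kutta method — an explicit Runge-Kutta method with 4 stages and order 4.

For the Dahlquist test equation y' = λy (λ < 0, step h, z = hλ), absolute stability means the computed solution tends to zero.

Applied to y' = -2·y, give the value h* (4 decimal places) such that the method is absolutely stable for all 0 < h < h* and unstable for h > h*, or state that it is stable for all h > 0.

On y'=λy, z=hλ:
  order 4, 4-stage ⇒ R(z)=1+z+z^2/2+z^3/6+z^4/24
  (e.g. R(-1.73)=0.27672, |R|=0.27672)

Need |R(x)|<1, x<0.
x=-1.73: |R|=0.2767
|R(-2.81)|=1.0379 |R(-2.77)|=0.9772 |R(-2.06)|=0.3552
Bisect:
  x_lo=-3.2732 |R|=2.0218  x_hi=-0.1644 |R|=0.8484
  mid=-1.71879 |R|=0.27569 →hi
  mid=-2.49601 |R|=0.64454 →hi
  mid=-2.88462 |R|=1.16037 →lo
  mid=-2.69031 |R|=0.86599 →hi
  mid=-2.78747 |R|=1.00328 →lo
  mid=-2.73889 |R|=0.93226 →hi
  mid=-2.76318 |R|=0.96716 →hi
  mid=-2.77532 |R|=0.98507 →hi
  mid=-2.78139 |R|=0.99414 →hi
  ...
  [-2.78538,-2.78519] ⇒ x*=-2.7853
Stable set (-2.7853, 0).

(-2.7853,0); λ=-2 ⇒ h* = 1.3926.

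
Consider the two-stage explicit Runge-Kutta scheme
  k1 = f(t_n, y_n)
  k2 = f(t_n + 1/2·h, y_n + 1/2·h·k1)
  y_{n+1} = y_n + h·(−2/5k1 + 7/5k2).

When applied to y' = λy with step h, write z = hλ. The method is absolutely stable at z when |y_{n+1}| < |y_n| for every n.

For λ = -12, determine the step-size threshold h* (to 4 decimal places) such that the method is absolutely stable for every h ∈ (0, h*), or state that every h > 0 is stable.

Set f=λy, z=hλ:
  k1=λy_n ⇒ h·k1=z·y_n;  k2=λ(1+1/2z)y_n ⇒ h·k2=z(1+1/2z)y_n
  y_{n+1}/y_n = 1 − 2/5z + 7/5z(1+1/2z) = 1 + z + 7/10z²
  R(z) = 1 + z + 7/10z².

Find x<0 with |R(x)|<1.
x=-1.28: |R|=0.8669
R=1: x+7/10x²=0 ⇒ x=−10/7=-1.4286; min R=1−1/(4·7/10)=0.6429>−1
Confirm numerically:
  x=-0.831: |R|=0.65239 <1
  x=-0.715: |R|=0.64286 <1
  x=-0.684: |R|=0.64350 <1
  x=-1.806: |R|=1.47715 >1
  x=-1.572: |R|=1.15783 >1
  x=-1.471: |R|=1.04369 >1
Interval (-1.4286, 0).

(-1.4286,0); λ=-12 ⇒ h* = (10/7)/12 = 0.1190.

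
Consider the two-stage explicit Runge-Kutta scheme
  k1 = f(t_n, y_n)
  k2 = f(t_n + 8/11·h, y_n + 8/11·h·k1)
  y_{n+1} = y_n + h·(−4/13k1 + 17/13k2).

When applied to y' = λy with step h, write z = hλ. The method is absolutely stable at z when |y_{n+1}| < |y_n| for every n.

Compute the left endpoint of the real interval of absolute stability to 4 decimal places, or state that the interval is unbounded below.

z* = -1.0515.

Set f=λy, z=hλ:
  k1=λy_n ⇒ h·k1=z·y_n;  k2=λ(1+8/11z)y_n ⇒ h·k2=z(1+8/11z)y_n
  y_{n+1}/y_n = 1 − 4/13z + 17/13z(1+8/11z) = 1 + z + 136/143z²
  ⇒ R(z) = 1 + z + 136/143z².

Solve |R(x)|<1 on ℝ⁻.
x=-1.77: |R|=2.2095
R=1: x+136/143x²=0 ⇒ x=−143/136=-1.0515; min R=1−1/(4·136/143)=0.7371>−1
Confirm numerically:
  x=-0.906: |R|=0.87466 <1
  x=-0.748: |R|=0.78412 <1
  x=-0.703: |R|=0.76702 <1
  x=-1.616: |R|=1.86762 >1
  x=-1.598: |R|=1.83060 >1
  x=-1.361: |R|=1.40065 >1
Interval (-1.0515, 0).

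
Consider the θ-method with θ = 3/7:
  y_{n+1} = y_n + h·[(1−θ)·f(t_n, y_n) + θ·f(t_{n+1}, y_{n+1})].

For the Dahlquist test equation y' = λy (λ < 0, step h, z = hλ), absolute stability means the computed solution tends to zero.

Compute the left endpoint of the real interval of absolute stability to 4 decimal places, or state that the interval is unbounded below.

left endpoint -14.0000.

On y'=λy, z=hλ:
  y_{n+1} = y_n + z·[4/7·y_n + 3/7·y_{n+1}] ⇒ (1 − 3/7z)y_{n+1} = (1 + 4/7z)y_n
  Hence R(z) = (1 + 4/7z)/(1 − 3/7z).

Need |R(x)|<1, x<0.
x=-1.46: |R|=0.1019
R=−1: 1+4/7x = −1+3/7x ⇒ -1/7x=2 ⇒ x=2/(-1/7)=-14.0000
Confirm numerically:
  x=-13.344: |R|=0.98605 <1
  x=-12.856: |R|=0.97489 <1
  x=-11.020: |R|=0.92561 <1
  x=-8.183: |R|=0.81562 <1
  x=-14.533: |R|=1.01053 >1
  x=-14.261: |R|=1.00524 >1
Stable set (-14.0000, 0).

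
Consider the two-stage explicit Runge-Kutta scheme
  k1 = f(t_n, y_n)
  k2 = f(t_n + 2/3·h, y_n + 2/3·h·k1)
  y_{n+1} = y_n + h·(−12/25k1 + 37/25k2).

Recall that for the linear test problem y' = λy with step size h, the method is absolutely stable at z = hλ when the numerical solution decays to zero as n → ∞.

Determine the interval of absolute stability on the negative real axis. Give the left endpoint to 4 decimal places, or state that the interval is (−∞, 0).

z∈(-1.0135,0).

Test eqn y'=λy, z=hλ:
  k1=λy_n ⇒ h·k1=z·y_n;  k2=λ(1+2/3z)y_n ⇒ h·k2=z(1+2/3z)y_n
  y_{n+1}/y_n = 1 − 12/25z + 37/25z(1+2/3z) = 1 + z + 74/75z²
  R(z) = 1 + z + 74/75z².

Solve |R(x)|<1 on ℝ⁻.
x=-1.56: |R|=1.8412
R=1: x+74/75x²=0 ⇒ x=−75/74=-1.0135; min R=1−1/(4·74/75)=0.7466>−1
Confirm numerically:
  x=-0.832: |R|=0.85099 <1
  x=-0.553: |R|=0.74873 <1
  x=-0.458: |R|=0.74897 <1
  x=-1.488: |R|=1.69662 >1
  x=-1.144: |R|=1.14729 >1
Stable set (-1.0135, 0).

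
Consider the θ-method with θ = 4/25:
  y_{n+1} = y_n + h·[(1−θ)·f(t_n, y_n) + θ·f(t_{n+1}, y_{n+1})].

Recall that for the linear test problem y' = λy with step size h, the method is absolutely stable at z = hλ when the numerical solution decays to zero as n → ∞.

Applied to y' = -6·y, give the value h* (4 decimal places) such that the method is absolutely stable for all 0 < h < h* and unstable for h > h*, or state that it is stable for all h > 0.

Set f=λy, z=hλ:
  y_{n+1} = y_n + z·[21/25·y_n + 4/25·y_{n+1}] ⇒ (1 − 4/25z)y_{n+1} = (1 + 21/25z)y_n
  Hence R(z) = (1 + 21/25z)/(1 − 4/25z).

Need |R(x)|<1, x<0.
x=-1.79: |R|=0.3915
R=−1: 1+21/25x = −1+4/25x ⇒ -17/25x=2 ⇒ x=2/(-17/25)=-2.9412
Confirm numerically:
  x=-2.628: |R|=0.85008 <1
  x=-2.328: |R|=0.69620 <1
  x=-2.075: |R|=0.55781 <1
  x=-1.555: |R|=0.24520 <1
  x=-3.497: |R|=1.24236 >1
  x=-3.087: |R|=1.06638 >1
Stable set (-2.9412, 0).

(-2.9412,0); λ=-6 ⇒ h* = (50/17)/6 = 0.4902.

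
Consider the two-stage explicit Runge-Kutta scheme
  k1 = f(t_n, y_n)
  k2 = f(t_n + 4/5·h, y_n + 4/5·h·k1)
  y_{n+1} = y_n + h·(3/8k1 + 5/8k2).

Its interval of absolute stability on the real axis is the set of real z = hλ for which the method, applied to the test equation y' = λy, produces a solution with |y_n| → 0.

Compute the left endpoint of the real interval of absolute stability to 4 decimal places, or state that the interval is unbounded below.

Test eqn y'=λy, z=hλ:
  k1=λy_n ⇒ h·k1=z·y_n;  k2=λ(1+4/5z)y_n ⇒ h·k2=z(1+4/5z)y_n
  y_{n+1}/y_n = 1 + 3/8z + 5/8z(1+4/5z) = 1 + z + 1/2z²
  Hence R(z) = 1 + z + 1/2z².

Find x<0 with |R(x)|<1.
x=-0.69: |R|=0.5481
R=1: x+1/2x²=0 ⇒ x=−2=-2.0000; min R=1−1/(4·1/2)=0.5000>−1
Confirm numerically:
  x=-1.606: |R|=0.68362 <1
  x=-1.517: |R|=0.63364 <1
  x=-1.473: |R|=0.61186 <1
  x=-1.238: |R|=0.52832 <1
  x=-2.354: |R|=1.41666 >1
  x=-2.114: |R|=1.12050 >1
  x=-2.091: |R|=1.09514 >1
Stable set (-2.0000, 0).

left endpoint -2.0000.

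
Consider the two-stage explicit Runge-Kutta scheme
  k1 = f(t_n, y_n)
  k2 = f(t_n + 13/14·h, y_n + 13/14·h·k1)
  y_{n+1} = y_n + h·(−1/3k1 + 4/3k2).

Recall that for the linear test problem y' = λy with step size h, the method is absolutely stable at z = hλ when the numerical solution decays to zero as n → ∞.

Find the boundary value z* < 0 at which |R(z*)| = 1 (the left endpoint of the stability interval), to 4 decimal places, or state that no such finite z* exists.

Test eqn y'=λy, z=hλ:
  k1=λy_n ⇒ h·k1=z·y_n;  k2=λ(1+13/14z)y_n ⇒ h·k2=z(1+13/14z)y_n
  y_{n+1}/y_n = 1 − 1/3z + 4/3z(1+13/14z) = 1 + z + 26/21z²
  R(z) = 1 + z + 26/21z².

Find x<0 with |R(x)|<1.
x=-0.66: |R|=0.8793
R=1: x+26/21x²=0 ⇒ x=−21/26=-0.8077; min R=1−1/(4·26/21)=0.7981>−1
Confirm numerically:
  x=-0.768: |R|=0.96226 <1
  x=-0.595: |R|=0.84332 <1
  x=-0.482: |R|=0.80564 <1
  x=-1.231: |R|=1.64516 >1
  x=-1.215: |R|=1.61271 >1
  x=-1.191: |R|=1.56521 >1
Interval (-0.8077, 0).

z* = -0.8077.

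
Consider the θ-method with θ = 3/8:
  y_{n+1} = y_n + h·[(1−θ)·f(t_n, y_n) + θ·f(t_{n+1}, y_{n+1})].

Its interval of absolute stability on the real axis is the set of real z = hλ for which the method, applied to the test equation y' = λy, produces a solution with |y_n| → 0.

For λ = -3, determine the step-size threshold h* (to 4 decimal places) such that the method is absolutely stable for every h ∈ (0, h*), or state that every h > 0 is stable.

Set f=λy, z=hλ:
  y_{n+1} = y_n + z·[5/8·y_n + 3/8·y_{n+1}] ⇒ (1 − 3/8z)y_{n+1} = (1 + 5/8z)y_n
  R(z) = (1 + 5/8z)/(1 − 3/8z).

Boundary: |R(x)|=1, x<0.
x=-0.51: |R|=0.5719
R=−1: 1+5/8x = −1+3/8x ⇒ -1/4x=2 ⇒ x=2/(-1/4)=-8.0000
Confirm numerically:
  x=-6.722: |R|=0.90925 <1
  x=-6.529: |R|=0.89336 <1
  x=-3.552: |R|=0.52316 <1
  x=-8.246: |R|=1.01503 >1
  x=-8.219: |R|=1.01341 >1
  x=-8.025: |R|=1.00156 >1
So |R|<1 on (-8.0000, 0).

(-8.0000,0); λ=-3 ⇒ h* = (8)/3 = 2.6667.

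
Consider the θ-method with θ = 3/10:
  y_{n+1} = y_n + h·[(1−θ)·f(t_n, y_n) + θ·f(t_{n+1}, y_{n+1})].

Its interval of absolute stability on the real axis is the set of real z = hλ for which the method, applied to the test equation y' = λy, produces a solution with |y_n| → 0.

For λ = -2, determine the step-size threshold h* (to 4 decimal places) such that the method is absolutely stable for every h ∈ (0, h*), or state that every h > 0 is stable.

On y'=λy, z=hλ:
  y_{n+1} = y_n + z·[7/10·y_n + 3/10·y_{n+1}] ⇒ (1 − 3/10z)y_{n+1} = (1 + 7/10z)y_n
  R(z) = (1 + 7/10z)/(1 − 3/10z).

Solve |R(x)|<1 on ℝ⁻.
x=-0.31: |R|=0.7164
R=−1: 1+7/10x = −1+3/10x ⇒ -2/5x=2 ⇒ x=2/(-2/5)=-5.0000
Confirm numerically:
  x=-4.671: |R|=0.94520 <1
  x=-3.967: |R|=0.81133 <1
  x=-3.197: |R|=0.63187 <1
  x=-2.675: |R|=0.48405 <1
  x=-5.533: |R|=1.08015 >1
  x=-5.306: |R|=1.04723 >1
  x=-5.097: |R|=1.01534 >1
Interval (-5.0000, 0).

(-5.0000,0); λ=-2 ⇒ h* = (5)/2 = 2.5000.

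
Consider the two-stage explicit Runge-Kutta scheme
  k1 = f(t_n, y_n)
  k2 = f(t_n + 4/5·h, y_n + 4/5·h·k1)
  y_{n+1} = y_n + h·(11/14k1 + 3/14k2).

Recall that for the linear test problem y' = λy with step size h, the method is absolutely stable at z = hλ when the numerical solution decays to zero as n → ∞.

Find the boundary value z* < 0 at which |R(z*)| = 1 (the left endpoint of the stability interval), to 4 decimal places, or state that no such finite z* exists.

z* = -5.8333.

Set f=λy, z=hλ:
  k1=λy_n ⇒ h·k1=z·y_n;  k2=λ(1+4/5z)y_n ⇒ h·k2=z(1+4/5z)y_n
  y_{n+1}/y_n = 1 + 11/14z + 3/14z(1+4/5z) = 1 + z + 6/35z²
  Hence R(z) = 1 + z + 6/35z².

Solve |R(x)|<1 on ℝ⁻.
x=-1.02: |R|=0.1584
R=1: x+6/35x²=0 ⇒ x=−35/6=-5.8333; min R=1−1/(4·6/35)=-0.4583>−1
Confirm numerically:
  x=-4.621: |R|=0.03962 <1
  x=-3.854: |R|=0.30772 <1
  x=-3.705: |R|=0.35180 <1
  x=-3.506: |R|=0.39879 <1
  x=-6.404: |R|=1.62649 >1
  x=-6.088: |R|=1.26578 >1
  x=-5.884: |R|=1.05111 >1
So |R|<1 on (-5.8333, 0).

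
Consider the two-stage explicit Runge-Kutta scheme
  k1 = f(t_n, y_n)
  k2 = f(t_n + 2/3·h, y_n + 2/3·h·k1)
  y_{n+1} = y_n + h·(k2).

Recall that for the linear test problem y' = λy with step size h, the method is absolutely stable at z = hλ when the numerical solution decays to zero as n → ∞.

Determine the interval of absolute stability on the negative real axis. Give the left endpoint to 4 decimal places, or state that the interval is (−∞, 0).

Test eqn y'=λy, z=hλ:
  k1=λy_n ⇒ h·k1=z·y_n;  k2=λ(1+2/3z)y_n ⇒ h·k2=z(1+2/3z)y_n
  y_{n+1}/y_n = 1 + z(1+2/3z) = 1 + z + 2/3z²
  ⇒ R(z) = 1 + z + 2/3z².

Find x<0 with |R(x)|<1.
x=-1.68: |R|=1.2016
R=1: x+2/3x²=0 ⇒ x=−3/2=-1.5000; min R=1−1/(4·2/3)=0.6250>−1
Confirm numerically:
  x=-0.838: |R|=0.63016 <1
  x=-0.802: |R|=0.62680 <1
  x=-0.763: |R|=0.62511 <1
  x=-1.792: |R|=1.34884 >1
  x=-1.537: |R|=1.03791 >1
Interval (-1.5000, 0).

z∈(-1.5000,0).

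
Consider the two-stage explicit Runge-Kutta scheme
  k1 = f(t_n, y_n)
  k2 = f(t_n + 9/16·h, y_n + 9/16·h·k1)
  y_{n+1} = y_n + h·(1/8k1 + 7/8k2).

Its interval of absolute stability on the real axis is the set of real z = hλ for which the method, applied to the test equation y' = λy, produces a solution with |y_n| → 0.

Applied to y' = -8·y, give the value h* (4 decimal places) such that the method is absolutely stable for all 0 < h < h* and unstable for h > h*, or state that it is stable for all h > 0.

With y'=λy (z=hλ):
  k1=λy_n ⇒ h·k1=z·y_n;  k2=λ(1+9/16z)y_n ⇒ h·k2=z(1+9/16z)y_n
  y_{n+1}/y_n = 1 + 1/8z + 7/8z(1+9/16z) = 1 + z + 63/128z²
  ⇒ R(z) = 1 + z + 63/128z².

Solve |R(x)|<1 on ℝ⁻.
x=-0.7: |R|=0.5412
R=1: x+63/128x²=0 ⇒ x=−128/63=-2.0317; min R=1−1/(4·63/128)=0.4921>−1
Confirm numerically:
  x=-1.492: |R|=0.60364 <1
  x=-1.004: |R|=0.49213 <1
  x=-0.853: |R|=0.50512 <1
  x=-2.508: |R|=1.58789 >1
  x=-2.365: |R|=1.38792 >1
Interval (-2.0317, 0).

(-2.0317,0); λ=-8 ⇒ h* = (128/63)/8 = 0.2540.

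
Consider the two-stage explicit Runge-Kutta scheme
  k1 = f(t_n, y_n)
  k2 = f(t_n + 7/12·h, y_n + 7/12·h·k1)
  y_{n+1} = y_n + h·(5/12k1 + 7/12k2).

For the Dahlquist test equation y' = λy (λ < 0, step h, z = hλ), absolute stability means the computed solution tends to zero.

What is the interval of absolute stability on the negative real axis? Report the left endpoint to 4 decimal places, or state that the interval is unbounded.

With y'=λy (z=hλ):
  k1=λy_n ⇒ h·k1=z·y_n;  k2=λ(1+7/12z)y_n ⇒ h·k2=z(1+7/12z)y_n
  y_{n+1}/y_n = 1 + 5/12z + 7/12z(1+7/12z) = 1 + z + 49/144z²
  Hence R(z) = 1 + z + 49/144z².

Solve |R(x)|<1 on ℝ⁻.
x=-0.82: |R|=0.4088
R=1: x+49/144x²=0 ⇒ x=−144/49=-2.9388; min R=1−1/(4·49/144)=0.2653>−1
Confirm numerically:
  x=-2.442: |R|=0.58720 <1
  x=-1.598: |R|=0.27093 <1
  x=-1.378: |R|=0.26815 <1
  x=-1.286: |R|=0.27675 <1
  x=-3.450: |R|=1.60016 >1
  x=-3.360: |R|=1.48160 >1
Interval (-2.9388, 0).

z∈(-2.9388,0).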